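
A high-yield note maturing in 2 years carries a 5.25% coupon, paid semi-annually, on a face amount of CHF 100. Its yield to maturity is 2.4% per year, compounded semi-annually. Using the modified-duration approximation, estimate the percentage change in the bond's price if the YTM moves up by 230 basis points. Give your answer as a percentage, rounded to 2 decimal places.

-4.38%

Periodic yield y = 0.012. Modified duration first:
  t   CF        PV=CF/(1+0.012)^t    t·PV
  1        2.625         2.5939         2.5939
  2        2.625         2.5631         5.1262
  3        2.625         2.5327         7.5982
  4      102.625        97.8433       391.3732
  Σ                    105.5330       406.6915
P = 105.5330; D_Mac = 3.85369 half-year periods = 1.92684 yrs; D_mod = 1.92684/(1+0.012) = 1.90400 yrs.
ΔP/P ≈ -D_mod · Δy = -1.90400 × (+0.023) = -0.043792 = -4.3792%.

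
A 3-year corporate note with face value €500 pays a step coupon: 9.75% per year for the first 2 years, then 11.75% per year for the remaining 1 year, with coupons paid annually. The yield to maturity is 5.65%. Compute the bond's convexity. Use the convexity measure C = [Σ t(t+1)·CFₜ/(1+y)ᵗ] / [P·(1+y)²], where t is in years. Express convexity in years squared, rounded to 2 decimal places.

With y = 0.0565:
  t   CF        PV=CF/(1+0.0565)^t    t·PV        t(t+1)·PV
  1        48.75        46.1429        46.1429          92.2858
  2        48.75        43.6753        87.3505         262.0516
  3       558.75       473.8152     1,421.4457       5,685.7830
  Σ                    563.6334     1,554.9392       6,040.1204
P = 563.6334.
Convexity = Σ t(t+1)·PV / [P·(1+y)²] = 6,040.1204 / (563.6334 × 1.116192) = 9.60085.

9.60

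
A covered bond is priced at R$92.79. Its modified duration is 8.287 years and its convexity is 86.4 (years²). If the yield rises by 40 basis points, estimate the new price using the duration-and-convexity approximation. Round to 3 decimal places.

R$89.778

Duration effect: -D_mod·Δy = -8.287 × (+0.004) = -0.033148
Convexity effect: ½·C·(Δy)² = 0.5 × 86.4 × (0.004)² = +0.0006912
ΔP/P ≈ -0.033148 + 0.0006912 = -0.0324568
New price ≈ 92.79 × (1 - 0.0324568) = 89.778333528.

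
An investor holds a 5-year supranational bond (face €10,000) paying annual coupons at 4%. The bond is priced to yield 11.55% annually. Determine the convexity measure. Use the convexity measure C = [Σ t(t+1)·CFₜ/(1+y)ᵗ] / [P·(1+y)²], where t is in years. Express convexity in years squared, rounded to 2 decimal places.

With y = 0.1155:
  t   CF        PV=CF/(1+0.1155)^t    t·PV        t(t+1)·PV
  1       400.00       358.5836       358.5836         717.1672
  2       400.00       321.4555       642.9110       1,928.7329
  3       400.00       288.1717       864.5150       3,458.0599
  4       400.00       258.3341     1,033.3363       5,166.6815
  5    10,400.00     6,021.2335    30,106.1673     180,637.0037
  Σ                  7,247.7783    33,005.5131     191,907.6452
P = 7,247.7783.
Convexity = Σ t(t+1)·PV / [P·(1+y)²] = 191,907.6452 / (7,247.7783 × 1.244340) = 21.27885.

21.28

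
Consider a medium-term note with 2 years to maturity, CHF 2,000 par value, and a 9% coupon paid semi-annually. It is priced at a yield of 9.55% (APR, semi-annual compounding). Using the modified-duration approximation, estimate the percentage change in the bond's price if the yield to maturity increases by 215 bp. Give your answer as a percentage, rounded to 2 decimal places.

-3.85%

Periodic yield y = 0.04775. Modified duration first:
  t   CF        PV=CF/(1+0.04775)^t    t·PV
  1        90.00        85.8984        85.8984
  2        90.00        81.9836       163.9673
  3        90.00        78.2473       234.7420
  4     2,090.00     1,734.2656     6,937.0624
  Σ                  1,980.3949     7,421.6700
P = 1,980.3949; D_Mac = 3.74757 half-year periods = 1.87379 yrs; D_mod = 1.87379/(1+0.04775) = 1.78839 yrs.
ΔP/P ≈ -D_mod · Δy = -1.78839 × (+0.0215) = -0.038450 = -3.8450%.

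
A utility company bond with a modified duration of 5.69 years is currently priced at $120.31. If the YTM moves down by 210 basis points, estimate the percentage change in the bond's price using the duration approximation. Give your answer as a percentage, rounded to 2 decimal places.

Duration approximation: ΔP/P ≈ -D_mod · Δy = -5.69 × (-0.021) = +0.119490.
As a percentage: +11.9490%.

+11.95%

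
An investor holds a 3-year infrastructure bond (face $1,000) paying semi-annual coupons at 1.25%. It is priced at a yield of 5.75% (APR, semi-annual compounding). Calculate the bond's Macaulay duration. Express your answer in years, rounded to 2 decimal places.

2.95 years

Periodic yield y = 0.02875. Discount each cash flow and weight by its period:
  t   CF        PV=CF/(1+0.02875)^t    t·PV
  1         6.25         6.0753         6.0753
  2         6.25         5.9055        11.8111
  3         6.25         5.7405        17.2215
  4         6.25         5.5801        22.3203
  5         6.25         5.4241        27.1207
  6     1,006.25       848.8810     5,093.2859
  Σ                    877.6066     5,177.8349
Price P = Σ PV = 877.6066.
Macaulay duration = Σ(t·PV) / P = 5,177.8349 / 877.6066 = 5.89995 half-year periods.
In years: 5.89995 / 2 = 2.94997 years.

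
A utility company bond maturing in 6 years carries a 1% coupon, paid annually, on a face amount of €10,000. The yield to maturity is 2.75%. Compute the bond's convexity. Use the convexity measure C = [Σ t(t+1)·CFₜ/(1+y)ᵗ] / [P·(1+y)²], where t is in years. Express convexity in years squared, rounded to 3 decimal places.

With y = 0.0275:
  t   CF        PV=CF/(1+0.0275)^t    t·PV        t(t+1)·PV
  1       100.00        97.3236        97.3236         194.6472
  2       100.00        94.7188       189.4377         568.3130
  3       100.00        92.1838       276.5513       1,106.2053
  4       100.00        89.7166       358.8663       1,794.3315
  5       100.00        87.3154       436.5770       2,619.4620
  6    10,100.00     8,582.8276    51,496.9658     360,478.7604
  Σ                  9,044.0858    52,855.7217     366,761.7194
P = 9,044.0858.
Convexity = Σ t(t+1)·PV / [P·(1+y)²] = 366,761.7194 / (9,044.0858 × 1.055756) = 38.41100.

38.411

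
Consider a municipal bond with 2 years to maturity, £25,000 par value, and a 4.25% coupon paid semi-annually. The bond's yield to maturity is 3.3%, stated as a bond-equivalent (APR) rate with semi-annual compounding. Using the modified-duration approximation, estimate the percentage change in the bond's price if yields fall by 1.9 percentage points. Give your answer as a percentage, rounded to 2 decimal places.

Periodic yield y = 0.0165. Modified duration first:
  t   CF        PV=CF/(1+0.0165)^t    t·PV
  1       531.25       522.6267       522.6267
  2       531.25       514.1433     1,028.2866
  3       531.25       505.7976     1,517.3929
  4    25,531.25    23,913.4671    95,653.8683
  Σ                 25,456.0347    98,722.1744
P = 25,456.0347; D_Mac = 3.87814 half-year periods = 1.93907 yrs; D_mod = 1.93907/(1+0.0165) = 1.90760 yrs.
ΔP/P ≈ -D_mod · Δy = -1.90760 × (-0.019) = +0.036244 = +3.6244%.

+3.62%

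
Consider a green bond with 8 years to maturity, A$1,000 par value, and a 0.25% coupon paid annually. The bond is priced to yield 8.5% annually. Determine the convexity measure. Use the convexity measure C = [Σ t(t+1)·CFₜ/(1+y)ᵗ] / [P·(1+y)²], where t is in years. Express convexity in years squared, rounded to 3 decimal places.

With y = 0.085:
  t   CF        PV=CF/(1+0.085)^t    t·PV        t(t+1)·PV
  1         2.50         2.3041         2.3041           4.6083
  2         2.50         2.1236         4.2473          12.7418
  3         2.50         1.9573         5.8718          23.4872
  4         2.50         1.8039         7.2157          36.0787
  5         2.50         1.6626         8.3131          49.8784
  6         2.50         1.5324         9.1942          64.3592
  7         2.50         1.4123         9.8862          79.0897
  8     1,002.50       521.9711     4,175.7690      37,581.9207
  Σ                    534.7674     4,222.8014      37,852.1641
P = 534.7674.
Convexity = Σ t(t+1)·PV / [P·(1+y)²] = 37,852.1641 / (534.7674 × 1.177225) = 60.12655.

60.127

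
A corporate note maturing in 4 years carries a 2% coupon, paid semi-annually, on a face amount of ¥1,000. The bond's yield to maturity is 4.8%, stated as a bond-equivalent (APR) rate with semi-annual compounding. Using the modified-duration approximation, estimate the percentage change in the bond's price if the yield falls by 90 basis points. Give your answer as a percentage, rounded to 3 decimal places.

+3.388%

Periodic yield y = 0.024. Modified duration first:
  t   CF        PV=CF/(1+0.024)^t    t·PV
  1        10.00         9.7656         9.7656
  2        10.00         9.5367        19.0735
  3        10.00         9.3132        27.9397
  4        10.00         9.0949        36.3798
  5        10.00         8.8818        44.4089
  6        10.00         8.6736        52.0417
  7        10.00         8.4703        59.2923
  8     1,010.00       835.4524     6,683.6193
  Σ                    899.1887     6,932.5209
P = 899.1887; D_Mac = 7.70975 half-year periods = 3.85488 yrs; D_mod = 3.85488/(1+0.024) = 3.76453 yrs.
ΔP/P ≈ -D_mod · Δy = -3.76453 × (-0.009) = +0.033881 = +3.3881%.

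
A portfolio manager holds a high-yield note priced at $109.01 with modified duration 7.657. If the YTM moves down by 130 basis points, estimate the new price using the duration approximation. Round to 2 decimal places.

Duration approximation: ΔP/P ≈ -D_mod · Δy = -7.657 × (-0.013) = +0.099541.
New price ≈ 109.01 × (1 + 0.099541) = 119.86096441.

$119.86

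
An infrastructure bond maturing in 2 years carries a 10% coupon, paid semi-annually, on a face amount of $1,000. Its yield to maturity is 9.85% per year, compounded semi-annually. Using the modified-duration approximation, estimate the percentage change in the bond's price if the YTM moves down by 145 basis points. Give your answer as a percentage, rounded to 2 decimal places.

Periodic yield y = 0.04925. Modified duration first:
  t   CF        PV=CF/(1+0.04925)^t    t·PV
  1        50.00        47.6531        47.6531
  2        50.00        45.4163        90.8327
  3        50.00        43.2846       129.8537
  4     1,050.00       866.3101     3,465.2405
  Σ                  1,002.6641     3,733.5799
P = 1,002.6641; D_Mac = 3.72366 half-year periods = 1.86183 yrs; D_mod = 1.86183/(1+0.04925) = 1.77444 yrs.
ΔP/P ≈ -D_mod · Δy = -1.77444 × (-0.0145) = +0.025729 = +2.5729%.

+2.57%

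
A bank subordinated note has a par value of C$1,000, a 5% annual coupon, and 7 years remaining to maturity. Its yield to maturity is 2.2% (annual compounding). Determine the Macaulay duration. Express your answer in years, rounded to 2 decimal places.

6.16 years

Periodic yield y = 0.022. Discount each cash flow and weight by its year:
  t   CF        PV=CF/(1+0.022)^t    t·PV
  1        50.00        48.9237        48.9237
  2        50.00        47.8705        95.7411
  3        50.00        46.8400       140.5201
  4        50.00        45.8317       183.3270
  5        50.00        44.8452       224.2258
  6        50.00        43.8798       263.2788
  7     1,050.00       901.6397     6,311.4779
  Σ                  1,179.8307     7,267.4944
Price P = Σ PV = 1,179.8307.
Macaulay duration = Σ(t·PV) / P = 7,267.4944 / 1,179.8307 = 6.15978 years.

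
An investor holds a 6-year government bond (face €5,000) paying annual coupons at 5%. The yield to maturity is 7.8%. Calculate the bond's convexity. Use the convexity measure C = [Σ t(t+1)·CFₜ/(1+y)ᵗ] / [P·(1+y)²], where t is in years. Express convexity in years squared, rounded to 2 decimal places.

With y = 0.078:
  t   CF        PV=CF/(1+0.078)^t    t·PV        t(t+1)·PV
  1       250.00       231.9109       231.9109         463.8219
  2       250.00       215.1307       430.2615       1,290.7845
  3       250.00       199.5647       598.6941       2,394.7764
  4       250.00       185.1250       740.4998       3,702.4991
  5       250.00       171.7300       858.6501       5,151.9004
  6     5,250.00     3,345.3899    20,072.3393     140,506.3748
  Σ                  4,348.8512    22,932.3557     153,510.1571
P = 4,348.8512.
Convexity = Σ t(t+1)·PV / [P·(1+y)²] = 153,510.1571 / (4,348.8512 × 1.162084) = 30.37561.

30.38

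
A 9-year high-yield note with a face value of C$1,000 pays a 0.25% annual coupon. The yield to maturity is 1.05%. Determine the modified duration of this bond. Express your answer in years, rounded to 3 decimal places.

8.814 years

Periodic yield y = 0.0105. First find Macaulay duration:
  t   CF        PV=CF/(1+0.0105)^t    t·PV
  1         2.50         2.4740         2.4740
  2         2.50         2.4483         4.8966
  3         2.50         2.4229         7.2686
  4         2.50         2.3977         9.5908
  5         2.50         2.3728        11.8639
  6         2.50         2.3481        14.0888
  7         2.50         2.3237        16.2661
  8         2.50         2.2996        18.3967
  9     1,002.50       912.5518     8,212.9661
  Σ                    931.6389     8,297.8117
P = 931.6389; Macaulay duration = 8,297.8117 / 931.6389 = 8.90668 years.
Modified duration = D_Mac / (1 + y) = 8.90668 / 1.0105 = 8.81413 years.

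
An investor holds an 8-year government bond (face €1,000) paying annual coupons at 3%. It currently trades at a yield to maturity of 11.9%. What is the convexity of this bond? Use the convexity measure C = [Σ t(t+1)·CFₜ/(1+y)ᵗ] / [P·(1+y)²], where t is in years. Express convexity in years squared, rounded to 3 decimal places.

With y = 0.119:
  t   CF        PV=CF/(1+0.119)^t    t·PV        t(t+1)·PV
  1        30.00        26.8097        26.8097          53.6193
  2        30.00        23.9586        47.9172         143.7515
  3        30.00        21.4107        64.2321         256.9285
  4        30.00        19.1338        76.5351         382.6757
  5        30.00        17.0990        85.4950         512.9701
  6        30.00        15.2806        91.6837         641.7857
  7        30.00        13.6556        95.5892         764.7134
  8     1,030.00       418.9831     3,351.8650      30,166.7851
  Σ                    556.3311     3,840.1269      32,923.2292
P = 556.3311.
Convexity = Σ t(t+1)·PV / [P·(1+y)²] = 32,923.2292 / (556.3311 × 1.252161) = 47.26166.

47.262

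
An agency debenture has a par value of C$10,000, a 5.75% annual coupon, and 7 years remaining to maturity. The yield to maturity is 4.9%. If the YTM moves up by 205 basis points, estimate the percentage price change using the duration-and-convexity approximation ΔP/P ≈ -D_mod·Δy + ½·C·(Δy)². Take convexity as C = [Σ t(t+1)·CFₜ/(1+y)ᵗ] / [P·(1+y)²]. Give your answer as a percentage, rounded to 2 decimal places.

-10.83%

With y = 0.049:
  t   CF        PV=CF/(1+0.049)^t    t·PV        t(t+1)·PV
  1       575.00       548.1411       548.1411       1,096.2822
  2       575.00       522.5368     1,045.0736       3,135.2207
  3       575.00       498.1285     1,494.3855       5,977.5419
  4       575.00       474.8603     1,899.4413       9,497.2066
  5       575.00       452.6791     2,263.3953      13,580.3717
  6       575.00       431.5339     2,589.2034      18,124.4237
  7    10,575.00     7,565.7495    52,960.2466     423,681.9729
  Σ                 10,493.6292    62,799.8867     475,093.0197
P = 10,493.6292; D_Mac = 5.98457 yrs; D_mod = 5.70503 yrs; C = 41.14357.
Duration effect: -5.70503 × (+0.0205) = -0.116953
Convexity effect: 0.5 × 41.14357 × (0.0205)² = +0.0086453
ΔP/P ≈ -0.116953 + 0.0086453 = -0.108308 = -10.8308%.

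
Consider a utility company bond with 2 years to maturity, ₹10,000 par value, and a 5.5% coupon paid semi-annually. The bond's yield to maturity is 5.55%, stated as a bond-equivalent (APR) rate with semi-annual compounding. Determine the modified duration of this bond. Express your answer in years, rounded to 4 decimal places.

Periodic yield y = 0.02775. First find Macaulay duration:
  t   CF        PV=CF/(1+0.02775)^t    t·PV
  1       275.00       267.5748       267.5748
  2       275.00       260.3501       520.7002
  3       275.00       253.3204       759.9613
  4    10,275.00     9,209.4117    36,837.6468
  Σ                  9,990.6570    38,385.8831
P = 9,990.6570; Macaulay duration = 38,385.8831 / 9,990.6570 = 3.84218 half-year periods = 1.92109 years.
Modified duration = D_Mac / (1 + y) = 1.92109 / 1.02775 = 1.86922 years.

1.8692 years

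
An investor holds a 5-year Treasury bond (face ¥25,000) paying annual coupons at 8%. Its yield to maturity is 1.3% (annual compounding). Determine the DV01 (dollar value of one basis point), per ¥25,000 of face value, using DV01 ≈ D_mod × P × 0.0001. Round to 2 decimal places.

¥14.39

Periodic yield y = 0.013.
  t   CF        PV=CF/(1+0.013)^t    t·PV
  1     2,000.00     1,974.3337     1,974.3337
  2     2,000.00     1,948.9967     3,897.9934
  3     2,000.00     1,923.9849     5,771.9547
  4     2,000.00     1,899.2941     7,597.1763
  5    27,000.00    25,311.4216   126,557.1079
  Σ                 33,058.0309   145,798.5660
P = 33,058.0309; D_Mac = 4.41038 yrs; D_mod = 4.35378 yrs.
DV01 ≈ 4.35378 × 33,058.0309 × 0.0001 = 14.392751.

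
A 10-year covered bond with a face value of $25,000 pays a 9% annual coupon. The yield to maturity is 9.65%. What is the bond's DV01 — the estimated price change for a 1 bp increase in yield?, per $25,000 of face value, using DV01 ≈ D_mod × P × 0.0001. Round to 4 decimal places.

$15.1559

Periodic yield y = 0.0965.
  t   CF        PV=CF/(1+0.0965)^t    t·PV
  1     2,250.00     2,051.9836     2,051.9836
  2     2,250.00     1,871.3941     3,742.7881
  3     2,250.00     1,706.6977     5,120.0932
  4     2,250.00     1,556.4959     6,225.9835
  5     2,250.00     1,419.5129     7,097.5644
  6     2,250.00     1,294.5854     7,767.5123
  7     2,250.00     1,180.6524     8,264.5670
  8     2,250.00     1,076.7464     8,613.9712
  9     2,250.00       981.9849     8,837.8638
  10   27,250.00    10,846.2634   108,462.6339
  Σ                 23,986.3166   166,184.9610
P = 23,986.3166; D_Mac = 6.92832 yrs; D_mod = 6.31858 yrs.
DV01 ≈ 6.31858 × 23,986.3166 × 0.0001 = 15.155947.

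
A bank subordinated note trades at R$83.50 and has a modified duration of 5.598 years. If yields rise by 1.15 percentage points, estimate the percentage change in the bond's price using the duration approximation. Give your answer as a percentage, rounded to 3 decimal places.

-6.438%

Duration approximation: ΔP/P ≈ -D_mod · Δy = -5.598 × (+0.0115) = -0.064377.
As a percentage: -6.4377%.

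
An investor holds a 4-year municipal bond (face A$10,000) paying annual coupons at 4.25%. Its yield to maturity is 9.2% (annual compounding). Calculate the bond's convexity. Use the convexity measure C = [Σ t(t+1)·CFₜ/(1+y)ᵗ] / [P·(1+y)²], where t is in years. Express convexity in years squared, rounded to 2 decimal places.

With y = 0.092:
  t   CF        PV=CF/(1+0.092)^t    t·PV        t(t+1)·PV
  1       425.00       389.1941       389.1941         778.3883
  2       425.00       356.4049       712.8098       2,138.4293
  3       425.00       326.3781       979.1343       3,916.5372
  4    10,425.00     7,331.3763    29,325.5051     146,627.5256
  Σ                  8,403.3534    31,406.6434     153,460.8805
P = 8,403.3534.
Convexity = Σ t(t+1)·PV / [P·(1+y)²] = 153,460.8805 / (8,403.3534 × 1.192464) = 15.31439.

15.31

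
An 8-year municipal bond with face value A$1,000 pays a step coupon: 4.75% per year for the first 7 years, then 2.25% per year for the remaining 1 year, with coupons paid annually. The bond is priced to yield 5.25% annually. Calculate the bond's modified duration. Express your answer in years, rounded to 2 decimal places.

Periodic yield y = 0.0525. First find Macaulay duration:
  t   CF        PV=CF/(1+0.0525)^t    t·PV
  1        47.50        45.1306        45.1306
  2        47.50        42.8795        85.7589
  3        47.50        40.7406       122.2218
  4        47.50        38.7084       154.8336
  5        47.50        36.7776       183.8879
  6        47.50        34.9431       209.6584
  7        47.50        33.2001       232.4004
  8     1,022.50       679.0261     5,432.2090
  Σ                    951.4059     6,466.1006
P = 951.4059; Macaulay duration = 6,466.1006 / 951.4059 = 6.79636 years.
Modified duration = D_Mac / (1 + y) = 6.79636 / 1.0525 = 6.45735 years.

6.46 years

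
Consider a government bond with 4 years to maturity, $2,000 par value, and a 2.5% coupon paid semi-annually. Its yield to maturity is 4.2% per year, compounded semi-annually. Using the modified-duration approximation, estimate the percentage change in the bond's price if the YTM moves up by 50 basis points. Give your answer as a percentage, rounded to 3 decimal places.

-1.873%

Periodic yield y = 0.021. Modified duration first:
  t   CF        PV=CF/(1+0.021)^t    t·PV
  1        25.00        24.4858        24.4858
  2        25.00        23.9822        47.9643
  3        25.00        23.4889        70.4667
  4        25.00        23.0058        92.0231
  5        25.00        22.5326       112.6630
  6        25.00        22.0691       132.4149
  7        25.00        21.6152       151.3066
  8     2,025.00     1,714.8222    13,718.5774
  Σ                  1,876.0018    14,349.9019
P = 1,876.0018; D_Mac = 7.64919 half-year periods = 3.82460 yrs; D_mod = 3.82460/(1+0.021) = 3.74593 yrs.
ΔP/P ≈ -D_mod · Δy = -3.74593 × (+0.005) = -0.018730 = -1.8730%.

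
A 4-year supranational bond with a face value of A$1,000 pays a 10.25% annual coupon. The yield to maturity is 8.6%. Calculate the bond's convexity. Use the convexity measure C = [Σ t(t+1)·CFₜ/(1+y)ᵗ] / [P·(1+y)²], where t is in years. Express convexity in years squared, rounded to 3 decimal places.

With y = 0.086:
  t   CF        PV=CF/(1+0.086)^t    t·PV        t(t+1)·PV
  1       102.50        94.3831        94.3831         188.7661
  2       102.50        86.9089       173.8178         521.4534
  3       102.50        80.0266       240.0798         960.3193
  4     1,102.50       792.6095     3,170.4382      15,852.1909
  Σ                  1,053.9281     3,678.7188      17,522.7296
P = 1,053.9281.
Convexity = Σ t(t+1)·PV / [P·(1+y)²] = 17,522.7296 / (1,053.9281 × 1.179396) = 14.09714.

14.097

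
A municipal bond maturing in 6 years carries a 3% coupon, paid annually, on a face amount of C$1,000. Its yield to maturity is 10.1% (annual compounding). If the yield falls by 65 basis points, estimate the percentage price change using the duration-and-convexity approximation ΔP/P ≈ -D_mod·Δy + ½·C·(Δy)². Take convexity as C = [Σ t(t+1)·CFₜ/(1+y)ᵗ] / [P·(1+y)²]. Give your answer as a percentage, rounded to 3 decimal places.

+3.298%

With y = 0.101:
  t   CF        PV=CF/(1+0.101)^t    t·PV        t(t+1)·PV
  1        30.00        27.2480        27.2480          54.4959
  2        30.00        24.7484        49.4967         148.4902
  3        30.00        22.4781        67.4343         269.7370
  4        30.00        20.4161        81.6642         408.3212
  5        30.00        18.5432        92.7160         556.2960
  6     1,030.00       578.2469     3,469.4814      24,286.3697
  Σ                    691.6806     3,788.0406      25,723.7100
P = 691.6806; D_Mac = 5.47658 yrs; D_mod = 4.97418 yrs; C = 30.67986.
Duration effect: -4.97418 × (-0.0065) = +0.032332
Convexity effect: 0.5 × 30.67986 × (-0.0065)² = +0.0006481
ΔP/P ≈ +0.032332 + 0.0006481 = +0.032980 = +3.2980%.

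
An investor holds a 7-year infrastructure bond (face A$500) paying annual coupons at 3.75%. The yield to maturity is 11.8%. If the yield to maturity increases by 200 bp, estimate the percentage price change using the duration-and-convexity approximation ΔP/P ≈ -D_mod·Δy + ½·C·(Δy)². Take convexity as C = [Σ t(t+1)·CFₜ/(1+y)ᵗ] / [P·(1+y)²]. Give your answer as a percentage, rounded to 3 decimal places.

With y = 0.118:
  t   CF        PV=CF/(1+0.118)^t    t·PV        t(t+1)·PV
  1        18.75        16.7710        16.7710          33.5420
  2        18.75        15.0009        30.0018          90.0055
  3        18.75        13.4176        40.2529         161.0116
  4        18.75        12.0015        48.0058         240.0292
  5        18.75        10.7348        53.6738         322.0427
  6        18.75         9.6018        57.6105         403.2736
  7       518.75       237.6104     1,663.2730      13,306.1836
  Σ                    315.1380     1,909.5888      14,556.0882
P = 315.1380; D_Mac = 6.05953 yrs; D_mod = 5.41998 yrs; C = 36.95391.
Duration effect: -5.41998 × (+0.02) = -0.108400
Convexity effect: 0.5 × 36.95391 × (0.02)² = +0.0073908
ΔP/P ≈ -0.108400 + 0.0073908 = -0.101009 = -10.1009%.

-10.101%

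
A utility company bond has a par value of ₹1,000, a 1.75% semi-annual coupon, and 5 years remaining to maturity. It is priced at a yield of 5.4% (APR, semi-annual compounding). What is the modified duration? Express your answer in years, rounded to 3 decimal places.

Periodic yield y = 0.027. First find Macaulay duration:
  t   CF        PV=CF/(1+0.027)^t    t·PV
  1         8.75         8.5200         8.5200
  2         8.75         8.2960        16.5919
  3         8.75         8.0779        24.2336
  4         8.75         7.8655        31.4620
  5         8.75         7.6587        38.2936
  6         8.75         7.4574        44.7442
  7         8.75         7.2613        50.8292
  8         8.75         7.0704        56.5633
  9         8.75         6.8845        61.9607
  10    1,008.75       772.8214     7,728.2135
  Σ                    841.9130     8,061.4119
P = 841.9130; Macaulay duration = 8,061.4119 / 841.9130 = 9.57511 half-year periods = 4.78756 years.
Modified duration = D_Mac / (1 + y) = 4.78756 / 1.027 = 4.66169 years.

4.662 years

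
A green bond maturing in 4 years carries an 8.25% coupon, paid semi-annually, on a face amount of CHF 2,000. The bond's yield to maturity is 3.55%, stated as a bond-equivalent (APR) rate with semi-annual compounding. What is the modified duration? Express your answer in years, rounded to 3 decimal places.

Periodic yield y = 0.01775. First find Macaulay duration:
  t   CF        PV=CF/(1+0.01775)^t    t·PV
  1        82.50        81.0612        81.0612
  2        82.50        79.6474       159.2948
  3        82.50        78.2583       234.7750
  4        82.50        76.8935       307.5739
  5        82.50        75.5524       377.7621
  6        82.50        74.2348       445.4085
  7        82.50        72.9401       510.5805
  8     2,082.50     1,809.0731    14,472.5850
  Σ                  2,347.6608    16,589.0411
P = 2,347.6608; Macaulay duration = 16,589.0411 / 2,347.6608 = 7.06620 half-year periods = 3.53310 years.
Modified duration = D_Mac / (1 + y) = 3.53310 / 1.01775 = 3.47148 years.

3.471 years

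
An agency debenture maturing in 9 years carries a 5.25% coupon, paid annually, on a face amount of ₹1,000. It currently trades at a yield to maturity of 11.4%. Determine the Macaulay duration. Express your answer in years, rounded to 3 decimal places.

Periodic yield y = 0.114. Discount each cash flow and weight by its year:
  t   CF        PV=CF/(1+0.114)^t    t·PV
  1        52.50        47.1275        47.1275
  2        52.50        42.3047        84.6095
  3        52.50        37.9755       113.9266
  4        52.50        34.0893       136.3573
  5        52.50        30.6008       153.0042
  6        52.50        27.4693       164.8160
  7        52.50        24.6583       172.6080
  8        52.50        22.1349       177.0793
  9     1,052.50       398.3413     3,585.0721
  Σ                    664.7018     4,634.6005
Price P = Σ PV = 664.7018.
Macaulay duration = Σ(t·PV) / P = 4,634.6005 / 664.7018 = 6.97245 years.

6.972 years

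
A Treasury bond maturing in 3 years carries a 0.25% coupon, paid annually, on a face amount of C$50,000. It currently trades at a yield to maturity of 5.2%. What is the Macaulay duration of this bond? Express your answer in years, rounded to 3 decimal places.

Periodic yield y = 0.052. Discount each cash flow and weight by its year:
  t   CF        PV=CF/(1+0.052)^t    t·PV
  1       125.00       118.8213       118.8213
  2       125.00       112.9480       225.8960
  3    50,125.00    43,053.3715   129,160.1144
  Σ                 43,285.1407   129,504.8317
Price P = Σ PV = 43,285.1407.
Macaulay duration = Σ(t·PV) / P = 129,504.8317 / 43,285.1407 = 2.99190 years.

2.992 years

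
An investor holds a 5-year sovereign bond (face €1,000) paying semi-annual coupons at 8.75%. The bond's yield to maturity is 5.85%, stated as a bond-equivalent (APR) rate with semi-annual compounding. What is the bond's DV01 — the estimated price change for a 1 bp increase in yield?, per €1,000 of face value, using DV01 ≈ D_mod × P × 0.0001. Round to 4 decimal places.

€0.4599

Periodic yield y = 0.02925.
  t   CF        PV=CF/(1+0.02925)^t    t·PV
  1        43.75        42.5067        42.5067
  2        43.75        41.2987        82.5974
  3        43.75        40.1250       120.3751
  4        43.75        38.9847       155.9389
  5        43.75        37.8768       189.3842
  6        43.75        36.8004       220.8025
  7        43.75        35.7546       250.2822
  8        43.75        34.7385       277.9080
  9        43.75        33.7513       303.7615
  10    1,043.75       782.3259     7,823.2594
  Σ                  1,124.1627     9,466.8159
P = 1,124.1627; D_Mac = 8.42121 half-year periods = 4.21061 yrs; D_mod = 4.09095 yrs.
DV01 ≈ 4.09095 × 1,124.1627 × 0.0001 = 0.459889.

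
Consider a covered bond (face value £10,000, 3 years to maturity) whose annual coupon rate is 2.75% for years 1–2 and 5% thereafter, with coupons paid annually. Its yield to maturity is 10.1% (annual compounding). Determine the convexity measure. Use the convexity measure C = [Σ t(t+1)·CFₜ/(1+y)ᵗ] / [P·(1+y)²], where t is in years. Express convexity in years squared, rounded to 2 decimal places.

9.52

With y = 0.101:
  t   CF        PV=CF/(1+0.101)^t    t·PV        t(t+1)·PV
  1       275.00       249.7729       249.7729         499.5459
  2       275.00       226.8601       453.7201       1,361.1604
  3    10,500.00     7,867.3295    23,601.9886      94,407.9545
  Σ                  8,343.9625    24,305.4817      96,268.6608
P = 8,343.9625.
Convexity = Σ t(t+1)·PV / [P·(1+y)²] = 96,268.6608 / (8,343.9625 × 1.212201) = 9.51783.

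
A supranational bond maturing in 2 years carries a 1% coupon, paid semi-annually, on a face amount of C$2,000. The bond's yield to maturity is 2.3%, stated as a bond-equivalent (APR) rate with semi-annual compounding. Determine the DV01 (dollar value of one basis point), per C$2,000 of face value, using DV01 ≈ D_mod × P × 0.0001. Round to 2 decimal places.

C$0.38

Periodic yield y = 0.0115.
  t   CF        PV=CF/(1+0.0115)^t    t·PV
  1        10.00         9.8863         9.8863
  2        10.00         9.7739        19.5478
  3        10.00         9.6628        28.9884
  4     2,010.00     1,920.1383     7,680.5532
  Σ                  1,949.4613     7,738.9757
P = 1,949.4613; D_Mac = 3.96980 half-year periods = 1.98490 yrs; D_mod = 1.96233 yrs.
DV01 ≈ 1.96233 × 1,949.4613 × 0.0001 = 0.382549.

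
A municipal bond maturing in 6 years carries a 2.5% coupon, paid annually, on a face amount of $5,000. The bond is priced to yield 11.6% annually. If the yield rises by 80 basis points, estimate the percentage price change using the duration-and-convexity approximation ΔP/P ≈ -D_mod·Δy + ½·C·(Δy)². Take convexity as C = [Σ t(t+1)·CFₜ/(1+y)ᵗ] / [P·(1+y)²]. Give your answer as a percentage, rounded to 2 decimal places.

With y = 0.116:
  t   CF        PV=CF/(1+0.116)^t    t·PV        t(t+1)·PV
  1       125.00       112.0072       112.0072         224.0143
  2       125.00       100.3648       200.7297         602.1891
  3       125.00        89.9327       269.7980       1,079.1919
  4       125.00        80.5848       322.3393       1,611.6964
  5       125.00        72.2086       361.0431       2,166.2586
  6     5,125.00     2,652.8256    15,916.9537     111,418.6758
  Σ                  3,107.9237    17,182.8709     117,102.0260
P = 3,107.9237; D_Mac = 5.52873 yrs; D_mod = 4.95406 yrs; C = 30.25281.
Duration effect: -4.95406 × (+0.008) = -0.039632
Convexity effect: 0.5 × 30.25281 × (0.008)² = +0.0009681
ΔP/P ≈ -0.039632 + 0.0009681 = -0.038664 = -3.8664%.

-3.87%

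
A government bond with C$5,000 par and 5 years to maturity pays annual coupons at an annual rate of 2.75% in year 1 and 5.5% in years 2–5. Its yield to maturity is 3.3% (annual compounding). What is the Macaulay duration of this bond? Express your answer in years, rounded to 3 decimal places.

4.619 years

Periodic yield y = 0.033. Discount each cash flow and weight by its year:
  t   CF        PV=CF/(1+0.033)^t    t·PV
  1       137.50       133.1075       133.1075
  2       275.00       257.7105       515.4209
  3       275.00       249.4777       748.4331
  4       275.00       241.5079       966.0317
  5     5,275.00     4,484.5705    22,422.8525
  Σ                  5,366.3741    24,785.8458
Price P = Σ PV = 5,366.3741.
Macaulay duration = Σ(t·PV) / P = 24,785.8458 / 5,366.3741 = 4.61873 years.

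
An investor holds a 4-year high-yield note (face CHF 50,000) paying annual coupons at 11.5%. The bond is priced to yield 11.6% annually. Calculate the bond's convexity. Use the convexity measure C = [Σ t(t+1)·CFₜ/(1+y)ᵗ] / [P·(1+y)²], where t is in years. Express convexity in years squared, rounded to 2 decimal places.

With y = 0.116:
  t   CF        PV=CF/(1+0.116)^t    t·PV        t(t+1)·PV
  1     5,750.00     5,152.3297     5,152.3297      10,304.6595
  2     5,750.00     4,616.7829     9,233.5659      27,700.6976
  3     5,750.00     4,136.9023    12,410.7068      49,642.8272
  4    55,750.00    35,940.8293   143,763.3170     718,816.5852
  Σ                 49,846.8442   170,559.9194     806,464.7694
P = 49,846.8442.
Convexity = Σ t(t+1)·PV / [P·(1+y)²] = 806,464.7694 / (49,846.8442 × 1.245456) = 12.99030.

12.99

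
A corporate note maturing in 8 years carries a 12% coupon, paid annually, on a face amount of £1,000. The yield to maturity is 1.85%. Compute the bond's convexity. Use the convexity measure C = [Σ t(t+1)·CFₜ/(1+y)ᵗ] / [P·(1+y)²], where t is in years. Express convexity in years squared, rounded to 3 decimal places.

With y = 0.0185:
  t   CF        PV=CF/(1+0.0185)^t    t·PV        t(t+1)·PV
  1       120.00       117.8203       117.8203         235.6406
  2       120.00       115.6802       231.3605         694.0814
  3       120.00       113.5790       340.7371       1,362.9483
  4       120.00       111.5160       446.0639       2,230.3196
  5       120.00       109.4904       547.4520       3,284.7123
  6       120.00       107.5016       645.0098       4,515.0684
  7       120.00       105.5490       738.8428       5,910.7425
  8     1,120.00       967.2300     7,737.8400      69,640.5596
  Σ                  1,748.3666    10,805.1264      87,874.0729
P = 1,748.3666.
Convexity = Σ t(t+1)·PV / [P·(1+y)²] = 87,874.0729 / (1,748.3666 × 1.037342) = 48.45138.

48.451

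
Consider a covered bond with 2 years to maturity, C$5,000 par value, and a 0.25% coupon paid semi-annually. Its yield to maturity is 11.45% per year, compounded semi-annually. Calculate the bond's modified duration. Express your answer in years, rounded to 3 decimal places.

1.888 years

Periodic yield y = 0.05725. First find Macaulay duration:
  t   CF        PV=CF/(1+0.05725)^t    t·PV
  1         6.25         5.9116         5.9116
  2         6.25         5.5915        11.1829
  3         6.25         5.2887        15.8660
  4     5,006.25     4,006.8378    16,027.3511
  Σ                  4,023.6295    16,060.3115
P = 4,023.6295; Macaulay duration = 16,060.3115 / 4,023.6295 = 3.99150 half-year periods = 1.99575 years.
Modified duration = D_Mac / (1 + y) = 1.99575 / 1.05725 = 1.88768 years.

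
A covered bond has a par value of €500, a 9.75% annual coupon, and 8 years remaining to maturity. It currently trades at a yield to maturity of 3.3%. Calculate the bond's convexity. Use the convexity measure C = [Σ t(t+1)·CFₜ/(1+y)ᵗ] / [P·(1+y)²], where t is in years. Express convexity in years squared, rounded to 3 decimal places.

With y = 0.033:
  t   CF        PV=CF/(1+0.033)^t    t·PV        t(t+1)·PV
  1        48.75        47.1926        47.1926          94.3853
  2        48.75        45.6850        91.3701         274.1102
  3        48.75        44.2256       132.6768         530.7071
  4        48.75        42.8128       171.2511         856.2554
  5        48.75        41.4451       207.2254       1,243.3525
  6        48.75        40.1211       240.7265       1,685.0857
  7        48.75        38.8394       271.8757       2,175.0057
  8       548.75       423.2256     3,385.8050      30,472.2454
  Σ                    723.5472     4,548.1233      37,331.1473
P = 723.5472.
Convexity = Σ t(t+1)·PV / [P·(1+y)²] = 37,331.1473 / (723.5472 × 1.067089) = 48.35082.

48.351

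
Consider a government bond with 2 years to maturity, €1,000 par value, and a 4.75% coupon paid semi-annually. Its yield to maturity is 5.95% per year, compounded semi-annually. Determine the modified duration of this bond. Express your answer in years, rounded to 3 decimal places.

Periodic yield y = 0.02975. First find Macaulay duration:
  t   CF        PV=CF/(1+0.02975)^t    t·PV
  1        23.75        23.0639        23.0639
  2        23.75        22.3975        44.7950
  3        23.75        21.7504        65.2513
  4     1,023.75       910.4722     3,641.8890
  Σ                    977.6841     3,774.9992
P = 977.6841; Macaulay duration = 3,774.9992 / 977.6841 = 3.86116 half-year periods = 1.93058 years.
Modified duration = D_Mac / (1 + y) = 1.93058 / 1.02975 = 1.87481 years.

1.875 years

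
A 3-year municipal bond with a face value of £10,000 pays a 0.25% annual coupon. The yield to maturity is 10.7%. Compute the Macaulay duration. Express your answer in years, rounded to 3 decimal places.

Periodic yield y = 0.107. Discount each cash flow and weight by its year:
  t   CF        PV=CF/(1+0.107)^t    t·PV
  1        25.00        22.5836        22.5836
  2        25.00        20.4007        40.8014
  3    10,025.00     7,389.9503    22,169.8510
  Σ                  7,432.9346    22,233.2359
Price P = Σ PV = 7,432.9346.
Macaulay duration = Σ(t·PV) / P = 22,233.2359 / 7,432.9346 = 2.99118 years.

2.991 years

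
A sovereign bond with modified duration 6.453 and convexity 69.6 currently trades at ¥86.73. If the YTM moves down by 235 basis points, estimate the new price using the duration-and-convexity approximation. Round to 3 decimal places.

Duration effect: -D_mod·Δy = -6.453 × (-0.0235) = +0.1516455
Convexity effect: ½·C·(Δy)² = 0.5 × 69.6 × (-0.0235)² = +0.0192183
ΔP/P ≈ +0.1516455 + 0.0192183 = +0.1708638
New price ≈ 86.73 × (1 + 0.1708638) = 101.549017374.

¥101.549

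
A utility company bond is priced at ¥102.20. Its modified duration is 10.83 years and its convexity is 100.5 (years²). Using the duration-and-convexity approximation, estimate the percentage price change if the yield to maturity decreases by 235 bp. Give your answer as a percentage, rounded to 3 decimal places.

+28.226%

Duration effect: -D_mod·Δy = -10.83 × (-0.0235) = +0.254505
Convexity effect: ½·C·(Δy)² = 0.5 × 100.5 × (-0.0235)² = +0.0277505625
ΔP/P ≈ +0.254505 + 0.0277505625 = +0.2822555625
= +28.22555625%.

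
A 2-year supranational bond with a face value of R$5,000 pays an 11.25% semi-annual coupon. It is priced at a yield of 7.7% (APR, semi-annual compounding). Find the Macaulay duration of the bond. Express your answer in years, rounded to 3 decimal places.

1.851 years

Periodic yield y = 0.0385. Discount each cash flow and weight by its period:
  t   CF        PV=CF/(1+0.0385)^t    t·PV
  1       281.25       270.8233       270.8233
  2       281.25       260.7832       521.5663
  3       281.25       251.1152       753.3456
  4     5,281.25     4,540.5736    18,162.2945
  Σ                  5,323.2953    19,708.0298
Price P = Σ PV = 5,323.2953.
Macaulay duration = Σ(t·PV) / P = 19,708.0298 / 5,323.2953 = 3.70222 half-year periods.
In years: 3.70222 / 2 = 1.85111 years.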